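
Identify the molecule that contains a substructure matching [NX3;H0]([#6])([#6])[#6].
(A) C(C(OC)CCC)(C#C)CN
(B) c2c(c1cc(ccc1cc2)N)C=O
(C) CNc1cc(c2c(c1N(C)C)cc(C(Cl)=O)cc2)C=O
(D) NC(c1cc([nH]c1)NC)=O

C

[NX3;H0]([#6])([#6])[#6] describes a trivalent nitrogen with no H, bonded to three carbons (a tertiary amine).
(A) has a primary amino group (-NH2) but the nitrogen has H2, not H0 with three carbons.
(B) has a primary amino group (-NH2) but the nitrogen has H2, not H0 with three carbons.
(C) contains a dimethylamino group (-N(CH3)2), which satisfies every atom and bond constraint.
(D) has an N-methylamino group (-NHCH3) but the nitrogen still has one H (H1), not H0.
So the answer is (C).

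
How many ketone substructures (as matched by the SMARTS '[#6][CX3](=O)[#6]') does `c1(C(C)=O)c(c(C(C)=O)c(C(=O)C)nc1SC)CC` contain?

3

[#6][CX3](=O)[#6] is the SMARTS for a ketone: a carbonyl carbon (no H) flanked by two carbons.
The molecule carries 3 separate instances of an acetyl/ketone group (-C(=O)CH3) meeting every constraint; each maps to a distinct set of atoms, giving 3 matches.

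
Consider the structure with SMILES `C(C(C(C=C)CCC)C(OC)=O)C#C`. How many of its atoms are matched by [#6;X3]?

3

Check the 14 heavy atoms by environment: 7× C (X4) → no; 3× C (X3) → match; 1× O (X1) → no; 1× O (X2) → no; 2× C (X2) → no.
That gives 3 matching atoms.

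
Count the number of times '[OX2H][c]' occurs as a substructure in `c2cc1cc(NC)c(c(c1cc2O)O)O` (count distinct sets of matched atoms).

3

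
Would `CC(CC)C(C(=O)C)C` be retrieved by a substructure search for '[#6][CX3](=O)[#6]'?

Yes

The pattern [#6][CX3](=O)[#6] describes a carbonyl carbon (no H) flanked by two carbons — a ketone.
The molecule carries an acetyl/ketone group (-C(=O)CH3), whose atoms satisfy every constraint of the query, so the pattern matches.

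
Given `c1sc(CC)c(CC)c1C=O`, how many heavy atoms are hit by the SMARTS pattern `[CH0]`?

0

The query [CH0] means: aliphatic carbon with no attached hydrogen.
Check the 11 heavy atoms by environment: 1× s (aromatic, H0) → no; 3× c (aromatic, H0) → no; 1× c (aromatic, H1) → no; 2× C (H2) → no; 2× C (H3) → no; 1× C (H1) → no; 1× O (H0) → no.
No environment satisfies the query, so 0 matching atoms.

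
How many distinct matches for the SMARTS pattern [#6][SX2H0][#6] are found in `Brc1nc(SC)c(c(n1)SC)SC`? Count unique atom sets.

3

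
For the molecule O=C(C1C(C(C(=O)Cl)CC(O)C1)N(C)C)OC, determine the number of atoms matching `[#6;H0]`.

2

Check the 17 heavy atoms by environment: 2× C (H2) → no; 4× C (H1) → no; 1× O (H1) → no; 2× C (H0) → match; 3× O (H0) → no; 3× C (H3) → no; 1× Cl (H0) → no; 1× N (H0) → no.
That gives 2 matching atoms.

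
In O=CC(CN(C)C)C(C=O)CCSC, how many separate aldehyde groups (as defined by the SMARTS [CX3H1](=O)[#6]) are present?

[CX3H1](=O)[#6] is the SMARTS for an aldehyde: an sp2 carbon with one H, double-bonded to O and single-bonded to carbon.
The molecule carries 2 separate instances of an aldehyde (-CHO) meeting every constraint; each maps to a distinct set of atoms, giving 2 matches.

2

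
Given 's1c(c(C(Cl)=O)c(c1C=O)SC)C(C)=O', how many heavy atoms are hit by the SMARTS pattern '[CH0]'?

2

Check the 15 heavy atoms by environment: 1× s (aromatic, H0) → no; 4× c (aromatic, H0) → no; 1× C (H1) → no; 3× O (H0) → no; 2× C (H0) → match; 1× Cl (H0) → no; 2× C (H3) → no; 1× S (H0) → no.
That gives 2 matching atoms.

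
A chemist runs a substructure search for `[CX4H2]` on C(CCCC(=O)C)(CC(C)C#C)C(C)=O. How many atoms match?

Check the 15 heavy atoms by environment: 4× C (H2, X4) → match; 2× C (H1, X4) → no; 3× C (H3, X4) → no; 2× C (H0, X3) → no; 2× O (H0, X1) → no; 1× C (H0, X2) → no; 1× C (H1, X2) → no.
That gives 4 matching atoms.

4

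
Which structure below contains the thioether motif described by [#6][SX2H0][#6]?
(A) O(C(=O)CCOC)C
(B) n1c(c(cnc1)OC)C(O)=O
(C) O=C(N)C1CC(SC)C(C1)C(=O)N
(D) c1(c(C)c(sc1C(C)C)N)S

C

[#6][SX2H0][#6] describes an aliphatic sulfur bridging two carbons with no H on the sulfur (a thioether).
(A) has a methoxy ether (-OCH3) but the bridging atom is O, not S.
(B) has a methoxy ether (-OCH3) but the bridging atom is O, not S.
(C) contains a methylthio ether (-SCH3), which satisfies every atom and bond constraint.
(D) has a thiol (-SH) but the sulfur has H1, not H0 bridging two carbons.
So the answer is (C).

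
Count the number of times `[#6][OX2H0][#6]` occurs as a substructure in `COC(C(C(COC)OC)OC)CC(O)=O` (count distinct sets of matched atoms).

[#6][OX2H0][#6] is the SMARTS for an ether: an aliphatic oxygen bridging two carbons with no H on the oxygen.
The molecule carries 4 separate instances of a methoxy ether (-OCH3) meeting every constraint; each maps to a distinct set of atoms, giving 4 matches.

4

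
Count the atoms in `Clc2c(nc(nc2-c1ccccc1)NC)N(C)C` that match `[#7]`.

4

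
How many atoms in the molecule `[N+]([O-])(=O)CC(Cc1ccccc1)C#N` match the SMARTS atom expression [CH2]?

Check the 14 heavy atoms by environment: 2× C (H2) → match; 1× C (H1) → no; 1× N (charge +1, H0) → no; 1× O (charge -1, H0) → no; 1× O (H0) → no; 1× C (H0) → no; 1× N (H0) → no; 1× c (aromatic, H0) → no; 5× c (aromatic, H1) → no.
That gives 2 matching atoms.

2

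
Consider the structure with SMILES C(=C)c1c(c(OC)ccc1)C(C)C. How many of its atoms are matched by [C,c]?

12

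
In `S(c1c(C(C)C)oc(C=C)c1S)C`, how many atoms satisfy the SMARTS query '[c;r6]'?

0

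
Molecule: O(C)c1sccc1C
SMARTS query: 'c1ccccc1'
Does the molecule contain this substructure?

No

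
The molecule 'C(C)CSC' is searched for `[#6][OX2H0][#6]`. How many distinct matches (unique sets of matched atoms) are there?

0

[#6][OX2H0][#6] is the SMARTS for an ether: an aliphatic oxygen bridging two carbons with no H on the oxygen.
No fragment in the molecule satisfies every constraint, giving 0 matches.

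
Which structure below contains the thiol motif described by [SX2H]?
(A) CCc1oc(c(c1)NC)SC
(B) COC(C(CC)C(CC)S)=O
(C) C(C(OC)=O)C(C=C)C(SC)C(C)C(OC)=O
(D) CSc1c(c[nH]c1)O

[SX2H] describes an aliphatic sulfur with two connections, one being H (a thiol).
(A) has a methylthio ether (-SCH3) but the sulfur has H0 (bonded to two carbons), not H1.
(B) contains a thiol (-SH), which satisfies every atom and bond constraint.
(C) has a methylthio ether (-SCH3) but the sulfur has H0 (bonded to two carbons), not H1.
(D) has a hydroxyl group (-OH) but it is an -OH, not an -SH.
So the answer is (B).

B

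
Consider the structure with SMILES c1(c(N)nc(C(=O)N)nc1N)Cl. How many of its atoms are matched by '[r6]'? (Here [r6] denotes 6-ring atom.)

6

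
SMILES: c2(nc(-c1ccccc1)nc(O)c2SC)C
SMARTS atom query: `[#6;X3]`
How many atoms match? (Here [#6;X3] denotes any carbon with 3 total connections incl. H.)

10

Check the 16 heavy atoms by environment: 2× n (aromatic, X2) → no; 10× c (aromatic, X3) → match; 1× S (X2) → no; 2× C (X4) → no; 1× O (X2) → no.
That gives 10 matching atoms.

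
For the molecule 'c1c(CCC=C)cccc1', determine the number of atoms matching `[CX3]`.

Check the 10 heavy atoms by environment: 2× C (X4) → no; 6× c (aromatic, X3) → no; 2× C (X3) → match.
That gives 2 matching atoms.

2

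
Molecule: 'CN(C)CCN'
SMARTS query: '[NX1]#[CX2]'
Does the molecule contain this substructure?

The pattern [NX1]#[CX2] describes a nitrogen triple-bonded to a two-connected carbon — a nitrile.
The closest candidate here is a primary amino group (-NH2), but the nitrogen is NX3 (three connections), not NX1 triple-bonded. No other fragment satisfies the full query, so there is no match.

No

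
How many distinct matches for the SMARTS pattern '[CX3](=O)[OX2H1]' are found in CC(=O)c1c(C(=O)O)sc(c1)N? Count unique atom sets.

[CX3](=O)[OX2H1] is the SMARTS for a carboxylic acid: an sp2 carbon double-bonded to O and single-bonded to an -OH oxygen.
Exactly one fragment in the molecule meets all constraints, giving 1 match.

1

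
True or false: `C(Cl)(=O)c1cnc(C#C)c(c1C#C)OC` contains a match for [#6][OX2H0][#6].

True

The pattern [#6][OX2H0][#6] describes an aliphatic oxygen bridging two carbons with no H on the oxygen — an ether.
The molecule carries a methoxy ether (-OCH3), whose atoms satisfy every constraint of the query, so the pattern matches.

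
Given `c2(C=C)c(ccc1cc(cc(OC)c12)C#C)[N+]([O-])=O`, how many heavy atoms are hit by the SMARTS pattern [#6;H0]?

7

Check the 19 heavy atoms by environment: 6× c (aromatic, H0) → match; 4× c (aromatic, H1) → no; 2× C (H1) → no; 1× C (H2) → no; 1× N (charge +1, H0) → no; 1× O (charge -1, H0) → no; 2× O (H0) → no; 1× C (H0) → match; 1× C (H3) → no.
Summing the matching environments: 6 + 1 = 7 matching atoms.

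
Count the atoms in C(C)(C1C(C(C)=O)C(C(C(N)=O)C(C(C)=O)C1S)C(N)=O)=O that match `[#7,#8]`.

7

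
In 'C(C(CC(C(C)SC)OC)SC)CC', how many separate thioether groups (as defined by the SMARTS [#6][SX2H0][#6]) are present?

[#6][SX2H0][#6] is the SMARTS for a thioether: an aliphatic sulfur bridging two carbons with no H on the sulfur.
The molecule carries 2 separate instances of a methylthio ether (-SCH3) meeting every constraint; each maps to a distinct set of atoms, giving 2 matches.

2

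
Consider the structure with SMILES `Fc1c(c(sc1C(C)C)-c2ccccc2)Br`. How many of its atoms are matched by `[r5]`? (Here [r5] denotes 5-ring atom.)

5

The query [r5] means: r5 matches atoms in a five-membered ring.
Check the 16 heavy atoms by environment: 1× s (aromatic, in 5-ring) → match; 4× c (aromatic, in 5-ring) → match; 1× Br (acyclic) → no; 6× c (aromatic, in 6-ring) → no; 1× F (acyclic) → no; 3× C (acyclic) → no.
Summing the matching environments: 1 + 4 = 5 matching atoms.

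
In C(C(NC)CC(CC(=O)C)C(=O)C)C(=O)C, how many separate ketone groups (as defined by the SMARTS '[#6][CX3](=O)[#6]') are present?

3

[#6][CX3](=O)[#6] is the SMARTS for a ketone: a carbonyl carbon (no H) flanked by two carbons.
The molecule carries 3 separate instances of an acetyl/ketone group (-C(=O)CH3) meeting every constraint; each maps to a distinct set of atoms, giving 3 matches.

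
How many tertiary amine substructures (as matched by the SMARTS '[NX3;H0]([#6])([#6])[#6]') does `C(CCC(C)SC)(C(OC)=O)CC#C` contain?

[NX3;H0]([#6])([#6])[#6] is the SMARTS for a tertiary amine: a trivalent nitrogen with no H, bonded to three carbons.
No fragment in the molecule satisfies every constraint, giving 0 matches.

0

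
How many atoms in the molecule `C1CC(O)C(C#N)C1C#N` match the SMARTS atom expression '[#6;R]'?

5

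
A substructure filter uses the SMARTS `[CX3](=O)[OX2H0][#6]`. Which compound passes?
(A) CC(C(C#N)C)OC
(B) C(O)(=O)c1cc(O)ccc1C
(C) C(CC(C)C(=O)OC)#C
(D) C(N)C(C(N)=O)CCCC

C

[CX3](=O)[OX2H0][#6] describes a carbonyl carbon bonded to an oxygen that is itself bonded to carbon (no H on that O) (an ester).
(A) has a methoxy ether (-OCH3) but the ether oxygen is not adjacent to a C=O carbon.
(B) has a carboxylic acid group (-C(=O)OH) but the singly-bonded O carries H (OX2H1, not H0).
(C) contains a methyl-ester group (-C(=O)OCH3), which satisfies every atom and bond constraint.
(D) has a primary amide (-C(=O)NH2) but the carbonyl is bonded to N, not to an O-C linkage.
So the answer is (C).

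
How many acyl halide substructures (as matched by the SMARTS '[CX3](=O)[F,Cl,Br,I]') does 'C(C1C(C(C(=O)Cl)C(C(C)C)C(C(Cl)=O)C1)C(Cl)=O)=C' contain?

[CX3](=O)[F,Cl,Br,I] is the SMARTS for an acyl halide: a carbonyl carbon bonded to a halogen.
The molecule carries 3 separate instances of an acyl chloride (-C(=O)Cl) meeting every constraint; each maps to a distinct set of atoms, giving 3 matches.

3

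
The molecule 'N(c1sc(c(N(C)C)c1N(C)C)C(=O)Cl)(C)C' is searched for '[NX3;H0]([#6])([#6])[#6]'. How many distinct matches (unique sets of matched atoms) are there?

[NX3;H0]([#6])([#6])[#6] is the SMARTS for a tertiary amine: a trivalent nitrogen with no H, bonded to three carbons.
The molecule carries 3 separate instances of a dimethylamino group (-N(CH3)2) meeting every constraint; each maps to a distinct set of atoms, giving 3 matches.

3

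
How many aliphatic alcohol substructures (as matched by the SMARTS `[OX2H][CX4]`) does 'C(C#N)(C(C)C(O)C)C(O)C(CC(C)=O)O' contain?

3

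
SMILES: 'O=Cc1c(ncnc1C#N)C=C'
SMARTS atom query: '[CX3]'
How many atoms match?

3

The query [CX3] means: C with X3: aliphatic carbon with exactly 3 total connections.
Check the 12 heavy atoms by environment: 2× n (aromatic, X2) → no; 4× c (aromatic, X3) → no; 3× C (X3) → match; 1× O (X1) → no; 1× C (X2) → no; 1× N (X1) → no.
That gives 3 matching atoms.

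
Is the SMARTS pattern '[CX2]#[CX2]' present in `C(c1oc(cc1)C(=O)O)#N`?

The pattern [CX2]#[CX2] describes a carbon-carbon triple bond — an alkyne.
The closest candidate here is a nitrile (-C#N), but the triple bond is C#N, not C#C. No other fragment satisfies the full query, so there is no match.

No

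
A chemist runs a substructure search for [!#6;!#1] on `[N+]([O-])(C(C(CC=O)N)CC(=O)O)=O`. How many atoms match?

7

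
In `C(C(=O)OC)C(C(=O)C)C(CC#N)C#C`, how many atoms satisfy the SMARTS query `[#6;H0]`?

4

The query [#6;H0] means: any carbon with no attached hydrogen.
Check the 15 heavy atoms by environment: 2× C (H2) → no; 3× C (H1) → no; 4× C (H0) → match; 1× N (H0) → no; 3× O (H0) → no; 2× C (H3) → no.
That gives 4 matching atoms.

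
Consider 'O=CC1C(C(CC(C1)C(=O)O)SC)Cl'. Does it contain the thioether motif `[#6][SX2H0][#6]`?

Yes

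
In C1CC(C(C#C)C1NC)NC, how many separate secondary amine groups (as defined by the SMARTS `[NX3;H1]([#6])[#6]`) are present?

[NX3;H1]([#6])[#6] is the SMARTS for a secondary amine: a trivalent nitrogen with one H, bonded to two carbons.
The molecule carries 2 separate instances of an N-methylamino group (-NHCH3) meeting every constraint; each maps to a distinct set of atoms, giving 2 matches.

2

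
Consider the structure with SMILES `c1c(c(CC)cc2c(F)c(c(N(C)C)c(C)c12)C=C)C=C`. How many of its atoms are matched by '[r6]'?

10

The query [r6] means: r6 matches atoms in a six-membered ring.
Check the 21 heavy atoms by environment: 10× c (aromatic, in 6-ring) → match; 1× N (acyclic) → no; 9× C (acyclic) → no; 1× F (acyclic) → no.
That gives 10 matching atoms.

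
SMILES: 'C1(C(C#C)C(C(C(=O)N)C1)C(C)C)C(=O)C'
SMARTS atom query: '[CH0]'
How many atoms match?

The query [CH0] means: aliphatic carbon with no attached hydrogen.
Check the 16 heavy atoms by environment: 6× C (H1) → no; 1× C (H2) → no; 3× C (H3) → no; 3× C (H0) → match; 2× O (H0) → no; 1× N (H2) → no.
That gives 3 matching atoms.

3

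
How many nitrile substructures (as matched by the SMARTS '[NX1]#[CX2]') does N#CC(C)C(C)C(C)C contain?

1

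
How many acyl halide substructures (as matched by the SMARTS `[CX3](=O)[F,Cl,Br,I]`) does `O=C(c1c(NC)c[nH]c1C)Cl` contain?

[CX3](=O)[F,Cl,Br,I] is the SMARTS for an acyl halide: a carbonyl carbon bonded to a halogen.
Exactly one fragment in the molecule meets all constraints, giving 1 match.

1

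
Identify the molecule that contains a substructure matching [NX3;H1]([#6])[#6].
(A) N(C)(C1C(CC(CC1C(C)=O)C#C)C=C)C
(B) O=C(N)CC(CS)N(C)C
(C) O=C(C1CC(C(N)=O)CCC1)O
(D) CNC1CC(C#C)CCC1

[NX3;H1]([#6])[#6] describes a trivalent nitrogen with one H, bonded to two carbons (a secondary amine).
(A) has a dimethylamino group (-N(CH3)2) but the nitrogen has H0, not H1.
(B) has a primary amide (-C(=O)NH2) but the -C(=O)NH2 nitrogen has H2, not H1.
(C) has a primary amide (-C(=O)NH2) but the -C(=O)NH2 nitrogen has H2, not H1.
(D) contains an N-methylamino group (-NHCH3), which satisfies every atom and bond constraint.
So the answer is (D).

D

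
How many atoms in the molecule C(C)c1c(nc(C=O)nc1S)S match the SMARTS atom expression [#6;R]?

4

Check the 12 heavy atoms by environment: 2× n (aromatic, in 6-ring) → no; 4× c (aromatic, in 6-ring) → match; 2× S (acyclic) → no; 3× C (acyclic) → no; 1× O (acyclic) → no.
That gives 4 matching atoms.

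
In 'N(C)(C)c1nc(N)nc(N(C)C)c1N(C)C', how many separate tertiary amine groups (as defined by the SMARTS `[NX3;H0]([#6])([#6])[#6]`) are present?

3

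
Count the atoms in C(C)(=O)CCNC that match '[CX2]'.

0

The query [CX2] means: C with X2: aliphatic carbon with exactly 2 total connections.
Check the 7 heavy atoms by environment: 4× C (X4) → no; 1× N (X3) → no; 1× C (X3) → no; 1× O (X1) → no.
No environment satisfies the query, so 0 matching atoms.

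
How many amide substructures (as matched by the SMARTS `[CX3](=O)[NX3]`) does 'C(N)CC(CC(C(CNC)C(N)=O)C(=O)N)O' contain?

2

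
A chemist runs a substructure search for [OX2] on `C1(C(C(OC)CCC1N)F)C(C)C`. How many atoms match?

The query [OX2] means: aliphatic oxygen with two total connections — ether, hydroxyl, or ester single-bond O.
Check the 13 heavy atoms by environment: 10× C (X4) → no; 1× O (X2) → match; 1× F (X1) → no; 1× N (X3) → no.
That gives 1 matching atom.

1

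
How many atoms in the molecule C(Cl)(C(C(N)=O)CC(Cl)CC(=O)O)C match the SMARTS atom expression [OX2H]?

1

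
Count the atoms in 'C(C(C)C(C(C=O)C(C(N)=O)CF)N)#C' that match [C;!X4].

Check the 15 heavy atoms by environment: 6× C (X4) → no; 2× N (X3) → no; 2× C (X3) → match; 2× O (X1) → no; 2× C (X2) → match; 1× F (X1) → no.
Summing the matching environments: 2 + 2 = 4 matching atoms.

4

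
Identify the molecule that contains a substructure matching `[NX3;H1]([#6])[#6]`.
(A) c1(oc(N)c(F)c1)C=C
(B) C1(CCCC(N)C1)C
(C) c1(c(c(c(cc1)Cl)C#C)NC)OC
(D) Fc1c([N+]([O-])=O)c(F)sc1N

C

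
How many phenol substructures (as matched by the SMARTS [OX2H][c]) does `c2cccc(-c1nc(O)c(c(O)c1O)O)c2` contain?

4

[OX2H][c] is the SMARTS for a phenol: a hydroxyl oxygen attached to an aromatic carbon.
The molecule carries 4 separate instances of a hydroxyl group (-OH) meeting every constraint; each maps to a distinct set of atoms, giving 4 matches.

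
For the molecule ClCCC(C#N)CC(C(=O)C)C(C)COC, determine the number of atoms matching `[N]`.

1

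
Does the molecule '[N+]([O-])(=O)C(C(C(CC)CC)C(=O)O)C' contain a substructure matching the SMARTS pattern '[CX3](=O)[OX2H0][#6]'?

The pattern [CX3](=O)[OX2H0][#6] describes a carbonyl carbon bonded to an oxygen that is itself bonded to carbon (no H on that O) — an ester.
The closest candidate here is a carboxylic acid group (-C(=O)OH), but the singly-bonded O carries H (OX2H1, not H0). No other fragment satisfies the full query, so there is no match.

No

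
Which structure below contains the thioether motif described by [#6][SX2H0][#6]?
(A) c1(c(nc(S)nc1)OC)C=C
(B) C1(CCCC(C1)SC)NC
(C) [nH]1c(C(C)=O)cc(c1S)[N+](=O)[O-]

B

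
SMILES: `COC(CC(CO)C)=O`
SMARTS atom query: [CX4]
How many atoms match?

5

The query [CX4] means: C with X4: aliphatic carbon with exactly 4 total connections (bonds + H).
Check the 9 heavy atoms by environment: 5× C (X4) → match; 1× C (X3) → no; 1× O (X1) → no; 2× O (X2) → no.
That gives 5 matching atoms.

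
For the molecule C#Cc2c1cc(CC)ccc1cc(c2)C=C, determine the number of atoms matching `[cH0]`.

5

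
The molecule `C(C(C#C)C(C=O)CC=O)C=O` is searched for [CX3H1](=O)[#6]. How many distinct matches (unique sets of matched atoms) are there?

[CX3H1](=O)[#6] is the SMARTS for an aldehyde: an sp2 carbon with one H, double-bonded to O and single-bonded to carbon.
The molecule carries 3 separate instances of an aldehyde (-CHO) meeting every constraint; each maps to a distinct set of atoms, giving 3 matches.

3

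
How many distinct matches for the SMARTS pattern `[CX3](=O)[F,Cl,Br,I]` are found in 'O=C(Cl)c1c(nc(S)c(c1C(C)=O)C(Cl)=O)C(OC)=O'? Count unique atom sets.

[CX3](=O)[F,Cl,Br,I] is the SMARTS for an acyl halide: a carbonyl carbon bonded to a halogen.
The molecule carries 2 separate instances of an acyl chloride (-C(=O)Cl) meeting every constraint; each maps to a distinct set of atoms, giving 2 matches.

2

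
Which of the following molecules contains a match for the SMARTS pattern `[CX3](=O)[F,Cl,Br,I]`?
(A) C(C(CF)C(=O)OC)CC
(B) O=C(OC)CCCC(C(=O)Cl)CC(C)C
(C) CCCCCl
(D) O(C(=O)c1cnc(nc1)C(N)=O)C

[CX3](=O)[F,Cl,Br,I] describes a carbonyl carbon bonded to a halogen (an acyl halide).
(A) has a methyl-ester group (-C(=O)OCH3) but the carbonyl is bonded to -O-C, not to a halogen.
(B) contains an acyl chloride (-C(=O)Cl), which satisfies every atom and bond constraint.
(C) has a chloro substituent but the Cl is not on a carbonyl carbon.
(D) has a methyl-ester group (-C(=O)OCH3) but the carbonyl is bonded to -O-C, not to a halogen.
So the answer is (B).

B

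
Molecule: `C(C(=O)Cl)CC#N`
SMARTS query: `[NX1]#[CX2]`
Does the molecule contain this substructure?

Yes

The pattern [NX1]#[CX2] describes a nitrogen triple-bonded to a two-connected carbon — a nitrile.
The molecule carries a nitrile (-C#N), whose atoms satisfy every constraint of the query, so the pattern matches.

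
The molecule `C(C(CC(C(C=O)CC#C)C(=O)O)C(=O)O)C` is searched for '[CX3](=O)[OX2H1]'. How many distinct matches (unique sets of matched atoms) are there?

2

[CX3](=O)[OX2H1] is the SMARTS for a carboxylic acid: an sp2 carbon double-bonded to O and single-bonded to an -OH oxygen.
The molecule carries 2 separate instances of a carboxylic acid group (-C(=O)OH) meeting every constraint; each maps to a distinct set of atoms, giving 2 matches.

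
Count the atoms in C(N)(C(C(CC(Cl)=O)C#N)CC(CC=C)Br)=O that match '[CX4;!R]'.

6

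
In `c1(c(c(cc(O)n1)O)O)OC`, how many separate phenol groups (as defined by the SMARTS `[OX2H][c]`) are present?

3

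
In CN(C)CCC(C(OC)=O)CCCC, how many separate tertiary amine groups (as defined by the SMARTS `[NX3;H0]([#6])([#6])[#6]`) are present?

[NX3;H0]([#6])([#6])[#6] is the SMARTS for a tertiary amine: a trivalent nitrogen with no H, bonded to three carbons.
Exactly one fragment in the molecule meets all constraints, giving 1 match.

1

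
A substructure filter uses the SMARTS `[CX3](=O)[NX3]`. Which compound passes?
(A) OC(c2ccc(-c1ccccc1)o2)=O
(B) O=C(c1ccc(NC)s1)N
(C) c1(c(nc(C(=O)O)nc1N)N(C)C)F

[CX3](=O)[NX3] describes a carbonyl carbon bonded to a trivalent nitrogen (an amide).
(A) has a carboxylic acid group (-C(=O)OH) but the carbonyl is bonded to O, not to an NX3 nitrogen.
(B) contains a primary amide (-C(=O)NH2), which satisfies every atom and bond constraint.
(C) has a primary amino group (-NH2) but the -NH2 is not attached to a carbonyl carbon.
So the answer is (B).

B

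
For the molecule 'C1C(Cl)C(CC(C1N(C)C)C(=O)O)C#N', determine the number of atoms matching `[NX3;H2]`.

Check the 15 heavy atoms by environment: 4× C (H1, X4) → no; 2× C (H2, X4) → no; 1× Cl (H0, X1) → no; 1× C (H0, X3) → no; 1× O (H0, X1) → no; 1× O (H1, X2) → no; 1× C (H0, X2) → no; 1× N (H0, X1) → no; 1× N (H0, X3) → no; 2× C (H3, X4) → no.
No environment satisfies the query, so 0 matching atoms.

0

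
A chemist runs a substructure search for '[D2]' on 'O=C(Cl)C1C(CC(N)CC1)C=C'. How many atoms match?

4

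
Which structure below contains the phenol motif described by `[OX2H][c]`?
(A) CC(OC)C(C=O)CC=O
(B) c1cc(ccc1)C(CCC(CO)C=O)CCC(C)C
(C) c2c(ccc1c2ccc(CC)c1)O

[OX2H][c] describes a hydroxyl oxygen attached to an aromatic carbon (a phenol).
(A) has a methoxy ether (-OCH3) but the oxygen has H0, not H1.
(B) has a hydroxyl group (-OH) but the -OH is on an aliphatic carbon, not an aromatic c.
(C) contains a hydroxyl group (-OH), which satisfies every atom and bond constraint.
So the answer is (C).

C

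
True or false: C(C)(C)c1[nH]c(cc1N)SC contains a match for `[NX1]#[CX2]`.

The pattern [NX1]#[CX2] describes a nitrogen triple-bonded to a two-connected carbon — a nitrile.
The closest candidate here is a primary amino group (-NH2), but the nitrogen is NX3 (three connections), not NX1 triple-bonded. No other fragment satisfies the full query, so there is no match.

False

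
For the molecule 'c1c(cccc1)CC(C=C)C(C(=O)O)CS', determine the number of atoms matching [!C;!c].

3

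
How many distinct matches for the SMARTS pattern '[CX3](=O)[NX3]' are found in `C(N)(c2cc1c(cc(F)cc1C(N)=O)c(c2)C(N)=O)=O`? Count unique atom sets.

3

[CX3](=O)[NX3] is the SMARTS for an amide: a carbonyl carbon bonded to a trivalent nitrogen.
The molecule carries 3 separate instances of a primary amide (-C(=O)NH2) meeting every constraint; each maps to a distinct set of atoms, giving 3 matches.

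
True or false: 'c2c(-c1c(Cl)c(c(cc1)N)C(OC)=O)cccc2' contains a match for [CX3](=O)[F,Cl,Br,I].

False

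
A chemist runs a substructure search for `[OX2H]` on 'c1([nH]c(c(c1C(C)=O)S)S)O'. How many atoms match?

The query [OX2H] means: aliphatic oxygen with two connections, one of which is H — an -OH oxygen.
Check the 11 heavy atoms by environment: 1× n (aromatic, H1, X3) → no; 4× c (aromatic, H0, X3) → no; 2× S (H1, X2) → no; 1× C (H0, X3) → no; 1× O (H0, X1) → no; 1× C (H3, X4) → no; 1× O (H1, X2) → match.
That gives 1 matching atom.

1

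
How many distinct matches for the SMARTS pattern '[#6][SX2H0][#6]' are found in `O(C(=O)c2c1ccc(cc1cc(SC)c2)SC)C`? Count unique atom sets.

[#6][SX2H0][#6] is the SMARTS for a thioether: an aliphatic sulfur bridging two carbons with no H on the sulfur.
The molecule carries 2 separate instances of a methylthio ether (-SCH3) meeting every constraint; each maps to a distinct set of atoms, giving 2 matches.

2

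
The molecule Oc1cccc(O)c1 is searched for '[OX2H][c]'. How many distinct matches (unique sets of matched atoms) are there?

2

[OX2H][c] is the SMARTS for a phenol: a hydroxyl oxygen attached to an aromatic carbon.
The molecule carries 2 separate instances of a hydroxyl group (-OH) meeting every constraint; each maps to a distinct set of atoms, giving 2 matches.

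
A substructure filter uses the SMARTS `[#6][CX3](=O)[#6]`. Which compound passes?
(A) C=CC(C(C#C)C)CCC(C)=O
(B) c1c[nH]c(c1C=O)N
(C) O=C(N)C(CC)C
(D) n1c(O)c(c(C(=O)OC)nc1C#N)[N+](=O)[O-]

[#6][CX3](=O)[#6] describes a carbonyl carbon (no H) flanked by two carbons (a ketone).
(A) contains an acetyl/ketone group (-C(=O)CH3), which satisfies every atom and bond constraint.
(B) has an aldehyde (-CHO) but the carbonyl carbon has H1, so it is not flanked by two carbons.
(C) has a primary amide (-C(=O)NH2) but one neighbour of the carbonyl carbon is N, not C.
(D) has a methyl-ester group (-C(=O)OCH3) but one neighbour of the carbonyl carbon is O, not C.
So the answer is (A).

A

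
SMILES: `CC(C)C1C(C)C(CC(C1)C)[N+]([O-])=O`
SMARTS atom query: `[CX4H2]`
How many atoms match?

2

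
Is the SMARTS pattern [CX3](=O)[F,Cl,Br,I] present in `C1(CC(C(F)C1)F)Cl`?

No

The pattern [CX3](=O)[F,Cl,Br,I] describes a carbonyl carbon bonded to a halogen — an acyl halide.
The closest candidate here is a chloro substituent, but the Cl is not on a carbonyl carbon. No other fragment satisfies the full query, so there is no match.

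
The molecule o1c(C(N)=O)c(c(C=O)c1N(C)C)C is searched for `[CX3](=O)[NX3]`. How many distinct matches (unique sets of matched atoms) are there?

[CX3](=O)[NX3] is the SMARTS for an amide: a carbonyl carbon bonded to a trivalent nitrogen.
Exactly one fragment in the molecule meets all constraints, giving 1 match.

1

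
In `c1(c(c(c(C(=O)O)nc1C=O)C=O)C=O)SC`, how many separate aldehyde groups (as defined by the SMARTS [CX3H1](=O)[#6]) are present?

[CX3H1](=O)[#6] is the SMARTS for an aldehyde: an sp2 carbon with one H, double-bonded to O and single-bonded to carbon.
The molecule carries 3 separate instances of an aldehyde (-CHO) meeting every constraint; each maps to a distinct set of atoms, giving 3 matches.

3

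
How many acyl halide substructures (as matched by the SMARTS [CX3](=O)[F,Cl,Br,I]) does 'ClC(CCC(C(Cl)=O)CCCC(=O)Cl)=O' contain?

3

[CX3](=O)[F,Cl,Br,I] is the SMARTS for an acyl halide: a carbonyl carbon bonded to a halogen.
The molecule carries 3 separate instances of an acyl chloride (-C(=O)Cl) meeting every constraint; each maps to a distinct set of atoms, giving 3 matches.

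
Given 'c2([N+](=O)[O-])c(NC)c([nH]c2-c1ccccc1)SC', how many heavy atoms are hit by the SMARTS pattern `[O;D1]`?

2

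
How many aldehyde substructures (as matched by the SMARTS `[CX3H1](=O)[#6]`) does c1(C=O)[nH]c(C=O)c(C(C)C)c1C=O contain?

[CX3H1](=O)[#6] is the SMARTS for an aldehyde: an sp2 carbon with one H, double-bonded to O and single-bonded to carbon.
The molecule carries 3 separate instances of an aldehyde (-CHO) meeting every constraint; each maps to a distinct set of atoms, giving 3 matches.

3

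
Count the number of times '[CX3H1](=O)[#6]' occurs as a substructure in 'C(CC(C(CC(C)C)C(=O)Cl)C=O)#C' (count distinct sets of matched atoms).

[CX3H1](=O)[#6] is the SMARTS for an aldehyde: an sp2 carbon with one H, double-bonded to O and single-bonded to carbon.
Exactly one fragment in the molecule meets all constraints, giving 1 match.

1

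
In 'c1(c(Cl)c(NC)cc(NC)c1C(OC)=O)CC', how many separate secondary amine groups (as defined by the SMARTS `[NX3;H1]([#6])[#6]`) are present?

2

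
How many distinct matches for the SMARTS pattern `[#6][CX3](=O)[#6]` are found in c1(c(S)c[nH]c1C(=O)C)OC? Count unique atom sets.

[#6][CX3](=O)[#6] is the SMARTS for a ketone: a carbonyl carbon (no H) flanked by two carbons.
Exactly one fragment in the molecule meets all constraints, giving 1 match.

1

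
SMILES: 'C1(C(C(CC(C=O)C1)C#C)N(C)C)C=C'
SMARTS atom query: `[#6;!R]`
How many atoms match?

7

The query [#6;!R] means: carbon not in any ring.
Check the 15 heavy atoms by environment: 6× C (in 6-ring) → no; 1× N (acyclic) → no; 7× C (acyclic) → match; 1× O (acyclic) → no.
That gives 7 matching atoms.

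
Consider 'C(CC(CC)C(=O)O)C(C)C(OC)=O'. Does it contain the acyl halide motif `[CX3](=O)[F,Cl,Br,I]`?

No

The pattern [CX3](=O)[F,Cl,Br,I] describes a carbonyl carbon bonded to a halogen — an acyl halide.
The closest candidate here is a carboxylic acid group (-C(=O)OH), but the carbonyl is bonded to -OH, not to a halogen. No other fragment satisfies the full query, so there is no match.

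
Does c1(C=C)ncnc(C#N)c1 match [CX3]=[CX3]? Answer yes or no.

Yes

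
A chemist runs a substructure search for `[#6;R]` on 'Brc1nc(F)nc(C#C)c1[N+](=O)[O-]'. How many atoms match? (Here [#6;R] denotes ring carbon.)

The query [#6;R] means: carbon that is part of a ring.
Check the 13 heavy atoms by environment: 2× n (aromatic, in 6-ring) → no; 4× c (aromatic, in 6-ring) → match; 2× C (acyclic) → no; 1× F (acyclic) → no; 1× Br (acyclic) → no; 1× N (charge +1, acyclic) → no; 1× O (charge -1, acyclic) → no; 1× O (acyclic) → no.
That gives 4 matching atoms.

4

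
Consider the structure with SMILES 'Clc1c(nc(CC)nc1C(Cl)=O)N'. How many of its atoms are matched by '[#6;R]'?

Check the 13 heavy atoms by environment: 2× n (aromatic, in 6-ring) → no; 4× c (aromatic, in 6-ring) → match; 3× C (acyclic) → no; 1× N (acyclic) → no; 2× Cl (acyclic) → no; 1× O (acyclic) → no.
That gives 4 matching atoms.

4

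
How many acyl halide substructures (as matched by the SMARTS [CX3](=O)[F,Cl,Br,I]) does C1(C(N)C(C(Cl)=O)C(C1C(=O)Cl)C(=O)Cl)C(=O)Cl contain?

4

[CX3](=O)[F,Cl,Br,I] is the SMARTS for an acyl halide: a carbonyl carbon bonded to a halogen.
The molecule carries 4 separate instances of an acyl chloride (-C(=O)Cl) meeting every constraint; each maps to a distinct set of atoms, giving 4 matches.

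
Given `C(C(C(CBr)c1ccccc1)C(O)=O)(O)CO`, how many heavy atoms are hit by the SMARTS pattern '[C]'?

The query [C] means: uppercase C matches aliphatic (non-aromatic) carbon only.
Check the 17 heavy atoms by environment: 6× C → match; 1× Br → no; 4× O → no; 6× c (aromatic) → no.
That gives 6 matching atoms.

6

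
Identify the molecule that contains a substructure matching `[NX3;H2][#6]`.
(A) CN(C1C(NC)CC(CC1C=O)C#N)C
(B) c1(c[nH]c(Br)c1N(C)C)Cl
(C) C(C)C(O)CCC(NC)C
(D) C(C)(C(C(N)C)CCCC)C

D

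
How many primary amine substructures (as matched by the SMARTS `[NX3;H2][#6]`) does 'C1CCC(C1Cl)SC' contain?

0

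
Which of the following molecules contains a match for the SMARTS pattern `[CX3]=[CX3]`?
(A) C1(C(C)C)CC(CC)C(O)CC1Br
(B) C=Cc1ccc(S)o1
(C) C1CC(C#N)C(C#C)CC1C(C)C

[CX3]=[CX3] describes a non-aromatic C=C double bond between two sp2 carbons (an alkene).
(A) has an ethyl group (-CH2CH3) but its C-C bond is a single bond between CX4 carbons, not CX3=CX3.
(B) contains a vinyl group (-CH=CH2), which satisfies every atom and bond constraint.
(C) has an ethynyl group (-C#CH) but the C-C bond is a triple bond, not a double bond.
So the answer is (B).

B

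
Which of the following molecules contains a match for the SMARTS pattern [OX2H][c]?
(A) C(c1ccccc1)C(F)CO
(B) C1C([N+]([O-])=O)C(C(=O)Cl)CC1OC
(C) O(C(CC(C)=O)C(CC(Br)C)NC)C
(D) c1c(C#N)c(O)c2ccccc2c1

D

[OX2H][c] describes a hydroxyl oxygen attached to an aromatic carbon (a phenol).
(A) has a hydroxyl group (-OH) but the -OH is on an aliphatic carbon, not an aromatic c.
(B) has a methoxy ether (-OCH3) but the oxygen has H0, not H1.
(C) has a methoxy ether (-OCH3) but the oxygen has H0, not H1.
(D) contains a hydroxyl group (-OH), which satisfies every atom and bond constraint.
So the answer is (D).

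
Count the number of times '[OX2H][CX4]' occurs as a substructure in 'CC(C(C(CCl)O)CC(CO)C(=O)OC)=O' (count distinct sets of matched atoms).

2

[OX2H][CX4] is the SMARTS for an aliphatic alcohol: a hydroxyl oxygen bound to an sp3 (X4) carbon.
The molecule carries 2 separate instances of a hydroxyl group (-OH) meeting every constraint; each maps to a distinct set of atoms, giving 2 matches.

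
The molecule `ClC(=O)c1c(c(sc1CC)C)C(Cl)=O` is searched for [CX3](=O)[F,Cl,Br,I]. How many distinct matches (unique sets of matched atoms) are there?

[CX3](=O)[F,Cl,Br,I] is the SMARTS for an acyl halide: a carbonyl carbon bonded to a halogen.
The molecule carries 2 separate instances of an acyl chloride (-C(=O)Cl) meeting every constraint; each maps to a distinct set of atoms, giving 2 matches.

2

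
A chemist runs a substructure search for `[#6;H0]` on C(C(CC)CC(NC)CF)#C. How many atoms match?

The query [#6;H0] means: any carbon with no attached hydrogen.
Check the 11 heavy atoms by environment: 2× C (H3) → no; 3× C (H2) → no; 3× C (H1) → no; 1× F (H0) → no; 1× N (H1) → no; 1× C (H0) → match.
That gives 1 matching atom.

1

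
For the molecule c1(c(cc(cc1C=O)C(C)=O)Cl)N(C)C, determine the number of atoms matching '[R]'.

6

The query [R] means: R matches any atom that is part of a ring.
Check the 15 heavy atoms by environment: 6× c (aromatic, in 6-ring) → match; 5× C (acyclic) → no; 2× O (acyclic) → no; 1× N (acyclic) → no; 1× Cl (acyclic) → no.
That gives 6 matching atoms.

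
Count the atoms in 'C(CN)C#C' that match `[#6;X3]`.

The query [#6;X3] means: any carbon (aromatic or not) with three total connections.
Check the 5 heavy atoms by environment: 2× C (X4) → no; 2× C (X2) → no; 1× N (X3) → no.
No environment satisfies the query, so 0 matching atoms.

0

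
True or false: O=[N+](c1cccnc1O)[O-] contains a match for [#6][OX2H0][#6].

False

The pattern [#6][OX2H0][#6] describes an aliphatic oxygen bridging two carbons with no H on the oxygen — an ether.
The closest candidate here is a hydroxyl group (-OH), but the oxygen has H1, not H0 bridging two carbons. No other fragment satisfies the full query, so there is no match.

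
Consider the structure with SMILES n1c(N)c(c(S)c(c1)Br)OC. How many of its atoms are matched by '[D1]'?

4

Check the 11 heavy atoms by environment: 1× n (aromatic, D2) → no; 4× c (aromatic, D3) → no; 1× c (aromatic, D2) → no; 1× O (D2) → no; 1× C (D1) → match; 1× S (D1) → match; 1× Br (D1) → match; 1× N (D1) → match.
Summing the matching environments: 1 + 1 + 1 + 1 = 4 matching atoms.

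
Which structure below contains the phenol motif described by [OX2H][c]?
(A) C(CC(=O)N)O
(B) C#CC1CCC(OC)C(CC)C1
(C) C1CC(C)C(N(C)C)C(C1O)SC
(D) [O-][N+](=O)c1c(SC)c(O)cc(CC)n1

D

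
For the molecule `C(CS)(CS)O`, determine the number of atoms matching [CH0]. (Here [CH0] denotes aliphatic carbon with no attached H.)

0

The query [CH0] means: aliphatic carbon with no attached hydrogen.
Check the 6 heavy atoms by environment: 2× C (H2) → no; 1× C (H1) → no; 2× S (H1) → no; 1× O (H1) → no.
No environment satisfies the query, so 0 matching atoms.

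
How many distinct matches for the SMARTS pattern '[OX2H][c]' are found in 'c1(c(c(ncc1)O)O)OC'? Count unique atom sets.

[OX2H][c] is the SMARTS for a phenol: a hydroxyl oxygen attached to an aromatic carbon.
The molecule carries 2 separate instances of a hydroxyl group (-OH) meeting every constraint; each maps to a distinct set of atoms, giving 2 matches.

2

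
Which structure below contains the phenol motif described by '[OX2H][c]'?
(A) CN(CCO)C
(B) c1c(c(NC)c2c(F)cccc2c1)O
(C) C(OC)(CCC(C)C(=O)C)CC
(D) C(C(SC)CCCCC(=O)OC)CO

[OX2H][c] describes a hydroxyl oxygen attached to an aromatic carbon (a phenol).
(A) has a hydroxyl group (-OH) but the -OH is on an aliphatic carbon, not an aromatic c.
(B) contains a hydroxyl group (-OH), which satisfies every atom and bond constraint.
(C) has a methoxy ether (-OCH3) but the oxygen has H0, not H1.
(D) has a hydroxyl group (-OH) but the -OH is on an aliphatic carbon, not an aromatic c.
So the answer is (B).

B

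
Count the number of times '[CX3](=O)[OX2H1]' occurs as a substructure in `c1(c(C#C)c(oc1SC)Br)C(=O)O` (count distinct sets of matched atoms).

1

[CX3](=O)[OX2H1] is the SMARTS for a carboxylic acid: an sp2 carbon double-bonded to O and single-bonded to an -OH oxygen.
Exactly one fragment in the molecule meets all constraints, giving 1 match.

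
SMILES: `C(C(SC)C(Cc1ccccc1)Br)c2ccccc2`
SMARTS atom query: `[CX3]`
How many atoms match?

Check the 19 heavy atoms by environment: 5× C (X4) → no; 1× S (X2) → no; 12× c (aromatic, X3) → no; 1× Br (X1) → no.
No environment satisfies the query, so 0 matching atoms.

0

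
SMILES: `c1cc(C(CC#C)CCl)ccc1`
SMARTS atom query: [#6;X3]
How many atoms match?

6

Check the 12 heavy atoms by environment: 3× C (X4) → no; 1× Cl (X1) → no; 2× C (X2) → no; 6× c (aromatic, X3) → match.
That gives 6 matching atoms.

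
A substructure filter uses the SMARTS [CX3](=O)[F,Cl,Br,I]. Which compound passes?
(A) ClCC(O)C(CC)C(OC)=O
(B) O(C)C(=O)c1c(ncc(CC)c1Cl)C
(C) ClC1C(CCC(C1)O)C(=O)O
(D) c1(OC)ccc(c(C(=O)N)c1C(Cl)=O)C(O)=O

D

[CX3](=O)[F,Cl,Br,I] describes a carbonyl carbon bonded to a halogen (an acyl halide).
(A) has a chloro substituent but the Cl is not on a carbonyl carbon.
(B) has a methyl-ester group (-C(=O)OCH3) but the carbonyl is bonded to -O-C, not to a halogen.
(C) has a carboxylic acid group (-C(=O)OH) but the carbonyl is bonded to -OH, not to a halogen.
(D) contains an acyl chloride (-C(=O)Cl), which satisfies every atom and bond constraint.
So the answer is (D).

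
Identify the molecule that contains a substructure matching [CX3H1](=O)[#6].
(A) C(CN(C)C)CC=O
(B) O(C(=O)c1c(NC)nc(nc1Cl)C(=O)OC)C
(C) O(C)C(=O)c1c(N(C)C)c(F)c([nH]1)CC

[CX3H1](=O)[#6] describes an sp2 carbon with one H, double-bonded to O and single-bonded to carbon (an aldehyde).
(A) contains an aldehyde (-CHO), which satisfies every atom and bond constraint.
(B) has a methyl-ester group (-C(=O)OCH3) but the carbonyl carbon has H0, not H1.
(C) has a methyl-ester group (-C(=O)OCH3) but the carbonyl carbon has H0, not H1.
So the answer is (A).

A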